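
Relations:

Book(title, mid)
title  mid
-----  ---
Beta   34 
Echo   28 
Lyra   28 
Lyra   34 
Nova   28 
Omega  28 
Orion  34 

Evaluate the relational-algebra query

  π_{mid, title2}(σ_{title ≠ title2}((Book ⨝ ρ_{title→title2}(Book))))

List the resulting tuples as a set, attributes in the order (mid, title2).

ρ[title→title2]: schema becomes (title2, mid); tuples unchanged.
Natural join on mid: {(Beta, 34, Beta), (Beta, 34, Lyra), (Beta, 34, Orion), (Echo, 28, Echo), (Echo, 28, Lyra), (Echo, 28, Nova), (Echo, 28, Omega), (Lyra, 28, Echo), (Lyra, 28, Lyra), (Lyra, 28, Nova), (Lyra, 28, Omega), (Lyra, 34, Beta), (Lyra, 34, Lyra), (Lyra, 34, Orion), (Nova, 28, Echo), (Nova, 28, Lyra), (Nova, 28, Nova), (Nova, 28, Omega), (Omega, 28, Echo), (Omega, 28, Lyra), (Omega, 28, Nova), (Omega, 28, Omega), (Orion, 34, Beta), (Orion, 34, Lyra), (Orion, 34, Orion)}
Apply σ_{title ≠ title2}; surviving tuples: {(Beta, 34, Lyra), (Beta, 34, Orion), (Echo, 28, Lyra), (Echo, 28, Nova), (Echo, 28, Omega), (Lyra, 28, Echo), (Lyra, 28, Nova), (Lyra, 28, Omega), (Lyra, 34, Beta), (Lyra, 34, Orion), (Nova, 28, Echo), (Nova, 28, Lyra), (Nova, 28, Omega), (Omega, 28, Echo), (Omega, 28, Lyra), (Omega, 28, Nova), (Orion, 34, Beta), (Orion, 34, Lyra)}
π_{mid, title2} gives {(28, Echo), (28, Lyra), (28, Nova), (28, Omega), (34, Beta), (34, Lyra), (34, Orion)} (11 duplicate(s) eliminated).

{(28, Echo), (28, Lyra), (28, Nova), (28, Omega), (34, Beta), (34, Lyra), (34, Orion)}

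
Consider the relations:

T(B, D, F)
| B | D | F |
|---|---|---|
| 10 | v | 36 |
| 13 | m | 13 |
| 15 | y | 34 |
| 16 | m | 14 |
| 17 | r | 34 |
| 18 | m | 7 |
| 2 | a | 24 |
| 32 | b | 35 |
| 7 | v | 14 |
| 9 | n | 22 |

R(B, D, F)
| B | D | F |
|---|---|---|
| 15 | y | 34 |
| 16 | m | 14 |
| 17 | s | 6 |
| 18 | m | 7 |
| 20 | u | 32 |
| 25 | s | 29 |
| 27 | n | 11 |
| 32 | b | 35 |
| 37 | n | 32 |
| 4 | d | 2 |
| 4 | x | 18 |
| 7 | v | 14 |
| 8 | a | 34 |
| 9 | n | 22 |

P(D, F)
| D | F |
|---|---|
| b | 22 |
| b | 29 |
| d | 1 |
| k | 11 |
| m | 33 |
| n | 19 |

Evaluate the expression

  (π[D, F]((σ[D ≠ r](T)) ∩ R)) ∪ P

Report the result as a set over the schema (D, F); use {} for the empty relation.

{(b, 22), (b, 29), (b, 35), (d, 1), (k, 11), (m, 14), (m, 33), (m, 7), (n, 19), (n, 22), (v, 14), (y, 34)}

σ[D ≠ r]: keep tuples satisfying D ≠ r → {(10, v, 36), (13, m, 13), (15, y, 34), (16, m, 14), (18, m, 7), (2, a, 24), (32, b, 35), (7, v, 14), (9, n, 22)}
Taking the intersection: {(15, y, 34), (16, m, 14), (18, m, 7), (32, b, 35), (7, v, 14), (9, n, 22)}
π_{D, F} gives {(b, 35), (m, 14), (m, 7), (n, 22), (v, 14), (y, 34)}.
Taking the union: {(b, 22), (b, 29), (b, 35), (d, 1), (k, 11), (m, 14), (m, 33), (m, 7), (n, 19), (n, 22), (v, 14), (y, 34)}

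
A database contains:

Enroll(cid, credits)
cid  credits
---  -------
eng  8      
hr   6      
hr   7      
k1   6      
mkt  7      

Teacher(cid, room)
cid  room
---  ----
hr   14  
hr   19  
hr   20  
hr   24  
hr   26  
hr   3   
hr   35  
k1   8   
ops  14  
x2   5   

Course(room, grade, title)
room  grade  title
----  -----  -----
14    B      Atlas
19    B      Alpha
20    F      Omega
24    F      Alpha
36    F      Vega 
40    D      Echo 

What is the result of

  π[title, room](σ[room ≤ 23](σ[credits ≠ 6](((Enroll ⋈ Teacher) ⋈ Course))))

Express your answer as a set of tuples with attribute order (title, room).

Natural join on cid: {(hr, 6, 14), (hr, 6, 19), (hr, 6, 20), (hr, 6, 24), (hr, 6, 26), (hr, 6, 3), (hr, 6, 35), (hr, 7, 14), (hr, 7, 19), (hr, 7, 20), (hr, 7, 24), (hr, 7, 26), (hr, 7, 3), (hr, 7, 35), (k1, 6, 8)}
Natural join on room: {(hr, 6, 14, B, Atlas), (hr, 6, 19, B, Alpha), (hr, 6, 20, F, Omega), (hr, 6, 24, F, Alpha), (hr, 7, 14, B, Atlas), (hr, 7, 19, B, Alpha), (hr, 7, 20, F, Omega), (hr, 7, 24, F, Alpha)}
Selection credits ≠ 6: {(hr, 7, 14, B, Atlas), (hr, 7, 19, B, Alpha), (hr, 7, 20, F, Omega), (hr, 7, 24, F, Alpha)}
Selection room ≤ 23: {(hr, 7, 14, B, Atlas), (hr, 7, 19, B, Alpha), (hr, 7, 20, F, Omega)}
π_{title, room} gives {(Alpha, 19), (Atlas, 14), (Omega, 20)}.

{(Alpha, 19), (Atlas, 14), (Omega, 20)}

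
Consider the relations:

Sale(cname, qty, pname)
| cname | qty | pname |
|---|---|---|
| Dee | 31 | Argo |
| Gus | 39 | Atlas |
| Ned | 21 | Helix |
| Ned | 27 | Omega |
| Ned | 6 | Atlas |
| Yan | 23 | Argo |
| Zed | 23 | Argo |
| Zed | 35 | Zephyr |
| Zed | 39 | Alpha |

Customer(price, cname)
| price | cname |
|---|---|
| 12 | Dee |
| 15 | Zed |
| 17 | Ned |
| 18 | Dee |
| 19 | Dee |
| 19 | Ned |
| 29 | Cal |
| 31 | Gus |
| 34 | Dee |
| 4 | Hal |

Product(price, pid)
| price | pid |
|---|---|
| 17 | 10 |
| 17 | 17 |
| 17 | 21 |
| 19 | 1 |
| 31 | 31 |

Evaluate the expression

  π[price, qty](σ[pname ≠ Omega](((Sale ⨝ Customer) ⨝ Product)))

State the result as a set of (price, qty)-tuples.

{(17, 21), (17, 6), (19, 21), (19, 31), (19, 6), (31, 39)}

Sale ⋈ Customer (natural join on cname): {(Dee, 31, Argo, 12), (Dee, 31, Argo, 18), (Dee, 31, Argo, 19), (Dee, 31, Argo, 34), (Gus, 39, Atlas, 31), (Ned, 21, Helix, 17), (Ned, 21, Helix, 19), (Ned, 27, Omega, 17), (Ned, 27, Omega, 19), (Ned, 6, Atlas, 17), (Ned, 6, Atlas, 19), (Zed, 23, Argo, 15), (Zed, 35, Zephyr, 15), (Zed, 39, Alpha, 15)}
(Sale ⨝ Customer) ⋈ Product (natural join on price): {(Dee, 31, Argo, 19, 1), (Gus, 39, Atlas, 31, 31), (Ned, 21, Helix, 17, 10), (Ned, 21, Helix, 17, 17), (Ned, 21, Helix, 17, 21), (Ned, 21, Helix, 19, 1), (Ned, 27, Omega, 17, 10), (Ned, 27, Omega, 17, 17), (Ned, 27, Omega, 17, 21), (Ned, 27, Omega, 19, 1), (Ned, 6, Atlas, 17, 10), (Ned, 6, Atlas, 17, 17), (Ned, 6, Atlas, 17, 21), (Ned, 6, Atlas, 19, 1)}
σ[pname ≠ Omega]: keep tuples satisfying pname ≠ Omega → {(Dee, 31, Argo, 19, 1), (Gus, 39, Atlas, 31, 31), (Ned, 21, Helix, 17, 10), (Ned, 21, Helix, 17, 17), (Ned, 21, Helix, 17, 21), (Ned, 21, Helix, 19, 1), (Ned, 6, Atlas, 17, 10), (Ned, 6, Atlas, 17, 17), (Ned, 6, Atlas, 17, 21), (Ned, 6, Atlas, 19, 1)}
Projecting to price, qty (4 duplicate(s) eliminated): {(17, 21), (17, 6), (19, 21), (19, 31), (19, 6), (31, 39)}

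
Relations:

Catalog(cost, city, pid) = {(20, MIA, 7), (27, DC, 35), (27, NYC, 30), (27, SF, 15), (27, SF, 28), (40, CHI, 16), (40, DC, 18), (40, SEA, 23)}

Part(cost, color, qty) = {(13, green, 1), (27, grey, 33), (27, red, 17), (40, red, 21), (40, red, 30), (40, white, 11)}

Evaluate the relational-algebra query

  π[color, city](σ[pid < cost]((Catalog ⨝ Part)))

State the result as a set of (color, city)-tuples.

{(grey, SF), (red, CHI), (red, DC), (red, SEA), (red, SF), (white, CHI), (white, DC), (white, SEA)}

Joining Catalog and Part on cost yields {(27, DC, 35, grey, 33), (27, DC, 35, red, 17), (27, NYC, 30, grey, 33), (27, NYC, 30, red, 17), (27, SF, 15, grey, 33), (27, SF, 15, red, 17), (27, SF, 28, grey, 33), (27, SF, 28, red, 17), (40, CHI, 16, red, 21), (40, CHI, 16, red, 30), (40, CHI, 16, white, 11), (40, DC, 18, red, 21), (40, DC, 18, red, 30), (40, DC, 18, white, 11), (40, SEA, 23, red, 21), (40, SEA, 23, red, 30), (40, SEA, 23, white, 11)}.
Selection pid < cost: {(27, SF, 15, grey, 33), (27, SF, 15, red, 17), (40, CHI, 16, red, 21), (40, CHI, 16, red, 30), (40, CHI, 16, white, 11), (40, DC, 18, red, 21), (40, DC, 18, red, 30), (40, DC, 18, white, 11), (40, SEA, 23, red, 21), (40, SEA, 23, red, 30), (40, SEA, 23, white, 11)}
Projecting to color, city (3 duplicate(s) eliminated): {(grey, SF), (red, CHI), (red, DC), (red, SEA), (red, SF), (white, CHI), (white, DC), (white, SEA)}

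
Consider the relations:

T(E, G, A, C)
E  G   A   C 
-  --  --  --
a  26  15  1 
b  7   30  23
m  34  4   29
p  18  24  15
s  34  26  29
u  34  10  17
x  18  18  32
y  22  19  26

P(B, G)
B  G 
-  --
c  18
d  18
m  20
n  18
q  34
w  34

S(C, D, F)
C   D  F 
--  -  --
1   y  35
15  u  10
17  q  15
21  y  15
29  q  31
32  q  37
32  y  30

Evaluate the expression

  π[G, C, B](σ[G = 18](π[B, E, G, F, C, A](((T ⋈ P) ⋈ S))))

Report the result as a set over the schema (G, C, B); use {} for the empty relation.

Natural join on G: {(m, 34, 4, 29, q), (m, 34, 4, 29, w), (p, 18, 24, 15, c), (p, 18, 24, 15, d), (p, 18, 24, 15, n), (s, 34, 26, 29, q), (s, 34, 26, 29, w), (u, 34, 10, 17, q), (u, 34, 10, 17, w), (x, 18, 18, 32, c), (x, 18, 18, 32, d), (x, 18, 18, 32, n)}
Natural join on C: {(m, 34, 4, 29, q, q, 31), (m, 34, 4, 29, w, q, 31), (p, 18, 24, 15, c, u, 10), (p, 18, 24, 15, d, u, 10), (p, 18, 24, 15, n, u, 10), (s, 34, 26, 29, q, q, 31), (s, 34, 26, 29, w, q, 31), (u, 34, 10, 17, q, q, 15), (u, 34, 10, 17, w, q, 15), (x, 18, 18, 32, c, q, 37), (x, 18, 18, 32, c, y, 30), (x, 18, 18, 32, d, q, 37), (x, 18, 18, 32, d, y, 30), (x, 18, 18, 32, n, q, 37), (x, 18, 18, 32, n, y, 30)}
Projecting to B, E, G, F, C, A: {(c, p, 18, 10, 15, 24), (c, x, 18, 30, 32, 18), (c, x, 18, 37, 32, 18), (d, p, 18, 10, 15, 24), (d, x, 18, 30, 32, 18), (d, x, 18, 37, 32, 18), (n, p, 18, 10, 15, 24), (n, x, 18, 30, 32, 18), (n, x, 18, 37, 32, 18), (q, m, 34, 31, 29, 4), (q, s, 34, 31, 29, 26), (q, u, 34, 15, 17, 10), (w, m, 34, 31, 29, 4), (w, s, 34, 31, 29, 26), (w, u, 34, 15, 17, 10)}
Filtering on G = 18 leaves {(c, p, 18, 10, 15, 24), (c, x, 18, 30, 32, 18), (c, x, 18, 37, 32, 18), (d, p, 18, 10, 15, 24), (d, x, 18, 30, 32, 18), (d, x, 18, 37, 32, 18), (n, p, 18, 10, 15, 24), (n, x, 18, 30, 32, 18), (n, x, 18, 37, 32, 18)}.
Projecting to G, C, B (3 duplicate(s) eliminated): {(18, 15, c), (18, 15, d), (18, 15, n), (18, 32, c), (18, 32, d), (18, 32, n)}

{(18, 15, c), (18, 15, d), (18, 15, n), (18, 32, c), (18, 32, d), (18, 32, n)}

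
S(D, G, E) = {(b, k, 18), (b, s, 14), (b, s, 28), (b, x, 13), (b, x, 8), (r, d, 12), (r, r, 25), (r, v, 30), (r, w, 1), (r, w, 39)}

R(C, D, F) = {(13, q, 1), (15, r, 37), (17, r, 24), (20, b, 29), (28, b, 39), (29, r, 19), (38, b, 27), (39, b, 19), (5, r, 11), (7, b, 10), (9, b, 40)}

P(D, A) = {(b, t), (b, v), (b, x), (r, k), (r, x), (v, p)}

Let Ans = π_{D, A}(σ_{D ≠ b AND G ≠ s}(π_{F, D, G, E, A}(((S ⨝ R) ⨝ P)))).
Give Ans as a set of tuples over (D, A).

{(r, k), (r, x)}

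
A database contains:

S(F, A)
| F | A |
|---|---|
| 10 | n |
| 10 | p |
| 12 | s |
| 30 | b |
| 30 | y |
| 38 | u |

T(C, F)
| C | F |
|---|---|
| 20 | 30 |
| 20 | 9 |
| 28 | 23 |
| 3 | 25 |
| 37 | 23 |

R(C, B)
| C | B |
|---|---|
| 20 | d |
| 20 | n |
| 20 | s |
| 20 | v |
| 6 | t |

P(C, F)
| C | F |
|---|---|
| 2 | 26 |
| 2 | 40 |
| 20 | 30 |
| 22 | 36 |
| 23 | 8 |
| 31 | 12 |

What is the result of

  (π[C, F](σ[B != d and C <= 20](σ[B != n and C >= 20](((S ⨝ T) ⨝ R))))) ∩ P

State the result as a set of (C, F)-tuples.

Joining S and T on F yields {(30, b, 20), (30, y, 20)}.
Joining (S ⨝ T) and R on C yields {(30, b, 20, d), (30, b, 20, n), (30, b, 20, s), (30, b, 20, v), (30, y, 20, d), (30, y, 20, n), (30, y, 20, s), (30, y, 20, v)}.
Apply σ_{B != n and C >= 20}; surviving tuples: {(30, b, 20, d), (30, b, 20, s), (30, b, 20, v), (30, y, 20, d), (30, y, 20, s), (30, y, 20, v)}
Apply σ_{B != d and C <= 20}; surviving tuples: {(30, b, 20, s), (30, b, 20, v), (30, y, 20, s), (30, y, 20, v)}
π_{C, F} gives {(20, 30)} (3 duplicate(s) eliminated).
Set intersection of the two operands is {(20, 30)}.

{(20, 30)}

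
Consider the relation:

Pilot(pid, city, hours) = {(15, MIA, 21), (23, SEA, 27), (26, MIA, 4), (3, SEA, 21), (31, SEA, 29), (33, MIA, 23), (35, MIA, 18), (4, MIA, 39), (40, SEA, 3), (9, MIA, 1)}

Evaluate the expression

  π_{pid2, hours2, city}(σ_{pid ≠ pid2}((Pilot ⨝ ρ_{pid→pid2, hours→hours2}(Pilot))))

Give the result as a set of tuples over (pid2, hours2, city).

ρ[pid→pid2, hours→hours2]: schema becomes (pid2, city, hours2); tuples unchanged.
Joining Pilot and ρ_{pid→pid2, hours→hours2}(Pilot) on city yields {(15, MIA, 21, 15, 21), (15, MIA, 21, 26, 4), (15, MIA, 21, 33, 23), (15, MIA, 21, 35, 18), (15, MIA, 21, 4, 39), (15, MIA, 21, 9, 1), (23, SEA, 27, 23, 27), (23, SEA, 27, 3, 21), (23, SEA, 27, 31, 29), (23, SEA, 27, 40, 3), (26, MIA, 4, 15, 21), (26, MIA, 4, 26, 4), (26, MIA, 4, 33, 23), (26, MIA, 4, 35, 18), (26, MIA, 4, 4, 39), (26, MIA, 4, 9, 1), (3, SEA, 21, 23, 27), (3, SEA, 21, 3, 21), (3, SEA, 21, 31, 29), (3, SEA, 21, 40, 3), (31, SEA, 29, 23, 27), (31, SEA, 29, 3, 21), (31, SEA, 29, 31, 29), (31, SEA, 29, 40, 3), (33, MIA, 23, 15, 21), (33, MIA, 23, 26, 4), (33, MIA, 23, 33, 23), (33, MIA, 23, 35, 18), (33, MIA, 23, 4, 39), (33, MIA, 23, 9, 1), (35, MIA, 18, 15, 21), (35, MIA, 18, 26, 4), (35, MIA, 18, 33, 23), (35, MIA, 18, 35, 18), (35, MIA, 18, 4, 39), (35, MIA, 18, 9, 1), (4, MIA, 39, 15, 21), (4, MIA, 39, 26, 4), (4, MIA, 39, 33, 23), (4, MIA, 39, 35, 18), (4, MIA, 39, 4, 39), (4, MIA, 39, 9, 1), (40, SEA, 3, 23, 27), (40, SEA, 3, 3, 21), (40, SEA, 3, 31, 29), (40, SEA, 3, 40, 3), (9, MIA, 1, 15, 21), (9, MIA, 1, 26, 4), (9, MIA, 1, 33, 23), (9, MIA, 1, 35, 18), (9, MIA, 1, 4, 39), (9, MIA, 1, 9, 1)}.
Filtering on pid ≠ pid2 leaves {(15, MIA, 21, 26, 4), (15, MIA, 21, 33, 23), (15, MIA, 21, 35, 18), (15, MIA, 21, 4, 39), (15, MIA, 21, 9, 1), (23, SEA, 27, 3, 21), (23, SEA, 27, 31, 29), (23, SEA, 27, 40, 3), (26, MIA, 4, 15, 21), (26, MIA, 4, 33, 23), (26, MIA, 4, 35, 18), (26, MIA, 4, 4, 39), (26, MIA, 4, 9, 1), (3, SEA, 21, 23, 27), (3, SEA, 21, 31, 29), (3, SEA, 21, 40, 3), (31, SEA, 29, 23, 27), (31, SEA, 29, 3, 21), (31, SEA, 29, 40, 3), (33, MIA, 23, 15, 21), (33, MIA, 23, 26, 4), (33, MIA, 23, 35, 18), (33, MIA, 23, 4, 39), (33, MIA, 23, 9, 1), (35, MIA, 18, 15, 21), (35, MIA, 18, 26, 4), (35, MIA, 18, 33, 23), (35, MIA, 18, 4, 39), (35, MIA, 18, 9, 1), (4, MIA, 39, 15, 21), (4, MIA, 39, 26, 4), (4, MIA, 39, 33, 23), (4, MIA, 39, 35, 18), (4, MIA, 39, 9, 1), (40, SEA, 3, 23, 27), (40, SEA, 3, 3, 21), (40, SEA, 3, 31, 29), (9, MIA, 1, 15, 21), (9, MIA, 1, 26, 4), (9, MIA, 1, 33, 23), (9, MIA, 1, 35, 18), (9, MIA, 1, 4, 39)}.
Projecting to pid2, hours2, city (32 duplicate(s) eliminated): {(15, 21, MIA), (23, 27, SEA), (26, 4, MIA), (3, 21, SEA), (31, 29, SEA), (33, 23, MIA), (35, 18, MIA), (4, 39, MIA), (40, 3, SEA), (9, 1, MIA)}

{(15, 21, MIA), (23, 27, SEA), (26, 4, MIA), (3, 21, SEA), (31, 29, SEA), (33, 23, MIA), (35, 18, MIA), (4, 39, MIA), (40, 3, SEA), (9, 1, MIA)}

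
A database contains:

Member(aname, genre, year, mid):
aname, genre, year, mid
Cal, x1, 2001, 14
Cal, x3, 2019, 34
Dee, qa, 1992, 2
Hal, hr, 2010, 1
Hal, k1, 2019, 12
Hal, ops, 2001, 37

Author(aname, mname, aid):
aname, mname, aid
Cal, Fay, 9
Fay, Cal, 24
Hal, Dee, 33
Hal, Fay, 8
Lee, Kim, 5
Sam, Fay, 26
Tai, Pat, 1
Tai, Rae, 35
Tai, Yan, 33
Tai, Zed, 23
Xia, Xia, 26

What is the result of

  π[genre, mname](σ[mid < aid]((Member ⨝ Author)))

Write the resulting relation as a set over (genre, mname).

{(hr, Dee), (hr, Fay), (k1, Dee)}

Member ⋈ Author (natural join on aname): {(Cal, x1, 2001, 14, Fay, 9), (Cal, x3, 2019, 34, Fay, 9), (Hal, hr, 2010, 1, Dee, 33), (Hal, hr, 2010, 1, Fay, 8), (Hal, k1, 2019, 12, Dee, 33), (Hal, k1, 2019, 12, Fay, 8), (Hal, ops, 2001, 37, Dee, 33), (Hal, ops, 2001, 37, Fay, 8)}
Filtering on mid < aid leaves {(Hal, hr, 2010, 1, Dee, 33), (Hal, hr, 2010, 1, Fay, 8), (Hal, k1, 2019, 12, Dee, 33)}.
Keep only column(s) genre, mname: {(hr, Dee), (hr, Fay), (k1, Dee)}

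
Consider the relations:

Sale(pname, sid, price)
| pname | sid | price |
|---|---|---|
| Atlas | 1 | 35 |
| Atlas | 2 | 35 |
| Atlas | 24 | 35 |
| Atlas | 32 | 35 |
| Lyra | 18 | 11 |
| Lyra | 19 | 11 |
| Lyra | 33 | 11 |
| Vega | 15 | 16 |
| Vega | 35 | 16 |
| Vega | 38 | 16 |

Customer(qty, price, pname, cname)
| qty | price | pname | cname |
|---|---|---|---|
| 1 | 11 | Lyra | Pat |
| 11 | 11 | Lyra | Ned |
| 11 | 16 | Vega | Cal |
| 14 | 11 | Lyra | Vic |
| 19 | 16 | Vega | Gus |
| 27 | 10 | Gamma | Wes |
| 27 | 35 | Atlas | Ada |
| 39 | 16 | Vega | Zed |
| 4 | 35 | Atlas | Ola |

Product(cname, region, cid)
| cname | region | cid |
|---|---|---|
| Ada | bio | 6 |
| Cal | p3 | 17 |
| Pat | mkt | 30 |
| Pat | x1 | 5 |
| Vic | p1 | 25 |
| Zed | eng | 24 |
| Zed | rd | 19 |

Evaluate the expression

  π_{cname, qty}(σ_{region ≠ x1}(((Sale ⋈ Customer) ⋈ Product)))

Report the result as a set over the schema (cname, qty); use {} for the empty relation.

{(Ada, 27), (Cal, 11), (Pat, 1), (Vic, 14), (Zed, 39)}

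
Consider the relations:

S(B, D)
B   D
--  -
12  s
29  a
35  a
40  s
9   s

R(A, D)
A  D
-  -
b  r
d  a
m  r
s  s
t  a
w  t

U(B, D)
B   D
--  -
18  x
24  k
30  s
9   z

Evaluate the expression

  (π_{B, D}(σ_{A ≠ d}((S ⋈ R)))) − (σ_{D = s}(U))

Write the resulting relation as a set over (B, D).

{(12, s), (29, a), (35, a), (40, s), (9, s)}

Natural join on D: {(12, s, s), (29, a, d), (29, a, t), (35, a, d), (35, a, t), (40, s, s), (9, s, s)}
Selection A ≠ d: {(12, s, s), (29, a, t), (35, a, t), (40, s, s), (9, s, s)}
Projecting to B, D: {(12, s), (29, a), (35, a), (40, s), (9, s)}
Selection D = s: {(30, s)}
Difference: {(12, s), (29, a), (35, a), (40, s), (9, s)} with {(30, s)} → {(12, s), (29, a), (35, a), (40, s), (9, s)}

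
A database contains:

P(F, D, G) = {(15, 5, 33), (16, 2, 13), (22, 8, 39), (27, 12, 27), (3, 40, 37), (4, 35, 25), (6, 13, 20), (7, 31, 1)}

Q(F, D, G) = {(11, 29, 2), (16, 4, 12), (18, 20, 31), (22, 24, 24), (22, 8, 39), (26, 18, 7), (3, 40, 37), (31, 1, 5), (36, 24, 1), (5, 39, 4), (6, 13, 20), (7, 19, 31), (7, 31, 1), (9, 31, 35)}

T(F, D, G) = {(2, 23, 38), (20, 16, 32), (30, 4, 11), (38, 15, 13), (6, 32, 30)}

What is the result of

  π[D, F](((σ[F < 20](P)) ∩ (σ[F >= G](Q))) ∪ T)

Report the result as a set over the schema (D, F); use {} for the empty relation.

{(15, 38), (16, 20), (23, 2), (31, 7), (32, 6), (4, 30)}

Filtering on F < 20 leaves {(15, 5, 33), (16, 2, 13), (3, 40, 37), (4, 35, 25), (6, 13, 20), (7, 31, 1)}.
Filtering on F >= G leaves {(11, 29, 2), (16, 4, 12), (26, 18, 7), (31, 1, 5), (36, 24, 1), (5, 39, 4), (7, 31, 1)}.
Taking the intersection: {(7, 31, 1)}
Taking the union: {(2, 23, 38), (20, 16, 32), (30, 4, 11), (38, 15, 13), (6, 32, 30), (7, 31, 1)}
Projecting to D, F: {(15, 38), (16, 20), (23, 2), (31, 7), (32, 6), (4, 30)}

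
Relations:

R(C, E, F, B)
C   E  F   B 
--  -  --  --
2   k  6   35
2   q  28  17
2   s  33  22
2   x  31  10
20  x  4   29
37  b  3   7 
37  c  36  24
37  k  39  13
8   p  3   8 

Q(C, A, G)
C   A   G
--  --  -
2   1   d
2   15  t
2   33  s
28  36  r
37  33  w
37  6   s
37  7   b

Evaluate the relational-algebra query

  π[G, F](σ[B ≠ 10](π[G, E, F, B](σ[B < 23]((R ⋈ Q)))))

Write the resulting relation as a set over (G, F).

R ⋈ Q (natural join on C): {(2, k, 6, 35, 1, d), (2, k, 6, 35, 15, t), (2, k, 6, 35, 33, s), (2, q, 28, 17, 1, d), (2, q, 28, 17, 15, t), (2, q, 28, 17, 33, s), (2, s, 33, 22, 1, d), (2, s, 33, 22, 15, t), (2, s, 33, 22, 33, s), (2, x, 31, 10, 1, d), (2, x, 31, 10, 15, t), (2, x, 31, 10, 33, s), (37, b, 3, 7, 33, w), (37, b, 3, 7, 6, s), (37, b, 3, 7, 7, b), (37, c, 36, 24, 33, w), (37, c, 36, 24, 6, s), (37, c, 36, 24, 7, b), (37, k, 39, 13, 33, w), (37, k, 39, 13, 6, s), (37, k, 39, 13, 7, b)}
σ[B < 23]: keep tuples satisfying B < 23 → {(2, q, 28, 17, 1, d), (2, q, 28, 17, 15, t), (2, q, 28, 17, 33, s), (2, s, 33, 22, 1, d), (2, s, 33, 22, 15, t), (2, s, 33, 22, 33, s), (2, x, 31, 10, 1, d), (2, x, 31, 10, 15, t), (2, x, 31, 10, 33, s), (37, b, 3, 7, 33, w), (37, b, 3, 7, 6, s), (37, b, 3, 7, 7, b), (37, k, 39, 13, 33, w), (37, k, 39, 13, 6, s), (37, k, 39, 13, 7, b)}
π_{G, E, F, B} gives {(b, b, 3, 7), (b, k, 39, 13), (d, q, 28, 17), (d, s, 33, 22), (d, x, 31, 10), (s, b, 3, 7), (s, k, 39, 13), (s, q, 28, 17), (s, s, 33, 22), (s, x, 31, 10), (t, q, 28, 17), (t, s, 33, 22), (t, x, 31, 10), (w, b, 3, 7), (w, k, 39, 13)}.
σ[B ≠ 10]: keep tuples satisfying B ≠ 10 → {(b, b, 3, 7), (b, k, 39, 13), (d, q, 28, 17), (d, s, 33, 22), (s, b, 3, 7), (s, k, 39, 13), (s, q, 28, 17), (s, s, 33, 22), (t, q, 28, 17), (t, s, 33, 22), (w, b, 3, 7), (w, k, 39, 13)}
π_{G, F} gives {(b, 3), (b, 39), (d, 28), (d, 33), (s, 28), (s, 3), (s, 33), (s, 39), (t, 28), (t, 33), (w, 3), (w, 39)}.

{(b, 3), (b, 39), (d, 28), (d, 33), (s, 28), (s, 3), (s, 33), (s, 39), (t, 28), (t, 33), (w, 3), (w, 39)}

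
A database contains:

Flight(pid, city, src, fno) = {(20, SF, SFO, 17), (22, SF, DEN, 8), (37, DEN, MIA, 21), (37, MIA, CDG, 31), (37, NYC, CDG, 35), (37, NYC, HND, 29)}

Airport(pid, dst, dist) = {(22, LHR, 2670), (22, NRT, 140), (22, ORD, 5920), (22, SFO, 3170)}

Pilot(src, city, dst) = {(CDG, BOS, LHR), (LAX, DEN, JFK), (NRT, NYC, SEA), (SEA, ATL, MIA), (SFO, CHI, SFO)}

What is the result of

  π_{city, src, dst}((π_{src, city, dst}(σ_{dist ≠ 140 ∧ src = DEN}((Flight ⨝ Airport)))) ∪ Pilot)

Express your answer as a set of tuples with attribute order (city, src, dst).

{(ATL, SEA, MIA), (BOS, CDG, LHR), (CHI, SFO, SFO), (DEN, LAX, JFK), (NYC, NRT, SEA), (SF, DEN, LHR), (SF, DEN, ORD), (SF, DEN, SFO)}

Flight ⋈ Airport (natural join on pid): {(22, SF, DEN, 8, LHR, 2670), (22, SF, DEN, 8, NRT, 140), (22, SF, DEN, 8, ORD, 5920), (22, SF, DEN, 8, SFO, 3170)}
Apply σ_{dist ≠ 140 ∧ src = DEN}; surviving tuples: {(22, SF, DEN, 8, LHR, 2670), (22, SF, DEN, 8, ORD, 5920), (22, SF, DEN, 8, SFO, 3170)}
π[src, city, dst]: project onto (src, city, dst) → {(DEN, SF, LHR), (DEN, SF, ORD), (DEN, SF, SFO)}
Taking the union: {(CDG, BOS, LHR), (DEN, SF, LHR), (DEN, SF, ORD), (DEN, SF, SFO), (LAX, DEN, JFK), (NRT, NYC, SEA), (SEA, ATL, MIA), (SFO, CHI, SFO)}
π[city, src, dst]: project onto (city, src, dst) → {(ATL, SEA, MIA), (BOS, CDG, LHR), (CHI, SFO, SFO), (DEN, LAX, JFK), (NYC, NRT, SEA), (SF, DEN, LHR), (SF, DEN, ORD), (SF, DEN, SFO)}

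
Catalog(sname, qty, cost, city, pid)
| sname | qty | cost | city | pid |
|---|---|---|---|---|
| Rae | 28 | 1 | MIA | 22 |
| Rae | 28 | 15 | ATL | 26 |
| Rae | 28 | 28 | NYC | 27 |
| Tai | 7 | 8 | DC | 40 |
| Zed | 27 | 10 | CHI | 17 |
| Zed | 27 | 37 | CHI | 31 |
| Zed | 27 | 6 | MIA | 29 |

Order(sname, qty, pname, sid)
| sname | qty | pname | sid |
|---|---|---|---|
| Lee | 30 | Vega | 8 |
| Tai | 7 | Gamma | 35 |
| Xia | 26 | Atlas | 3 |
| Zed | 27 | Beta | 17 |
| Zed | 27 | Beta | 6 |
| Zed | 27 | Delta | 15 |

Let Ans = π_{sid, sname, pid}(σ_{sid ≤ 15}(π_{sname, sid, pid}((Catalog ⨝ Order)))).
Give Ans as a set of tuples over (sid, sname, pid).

Joining Catalog and Order on sname, qty yields {(Tai, 7, 8, DC, 40, Gamma, 35), (Zed, 27, 10, CHI, 17, Beta, 17), (Zed, 27, 10, CHI, 17, Beta, 6), (Zed, 27, 10, CHI, 17, Delta, 15), (Zed, 27, 37, CHI, 31, Beta, 17), (Zed, 27, 37, CHI, 31, Beta, 6), (Zed, 27, 37, CHI, 31, Delta, 15), (Zed, 27, 6, MIA, 29, Beta, 17), (Zed, 27, 6, MIA, 29, Beta, 6), (Zed, 27, 6, MIA, 29, Delta, 15)}.
π_{sname, sid, pid} gives {(Tai, 35, 40), (Zed, 15, 17), (Zed, 15, 29), (Zed, 15, 31), (Zed, 17, 17), (Zed, 17, 29), (Zed, 17, 31), (Zed, 6, 17), (Zed, 6, 29), (Zed, 6, 31)}.
Filtering on sid ≤ 15 leaves {(Zed, 15, 17), (Zed, 15, 29), (Zed, 15, 31), (Zed, 6, 17), (Zed, 6, 29), (Zed, 6, 31)}.
π_{sid, sname, pid} gives {(15, Zed, 17), (15, Zed, 29), (15, Zed, 31), (6, Zed, 17), (6, Zed, 29), (6, Zed, 31)}.

{(15, Zed, 17), (15, Zed, 29), (15, Zed, 31), (6, Zed, 17), (6, Zed, 29), (6, Zed, 31)}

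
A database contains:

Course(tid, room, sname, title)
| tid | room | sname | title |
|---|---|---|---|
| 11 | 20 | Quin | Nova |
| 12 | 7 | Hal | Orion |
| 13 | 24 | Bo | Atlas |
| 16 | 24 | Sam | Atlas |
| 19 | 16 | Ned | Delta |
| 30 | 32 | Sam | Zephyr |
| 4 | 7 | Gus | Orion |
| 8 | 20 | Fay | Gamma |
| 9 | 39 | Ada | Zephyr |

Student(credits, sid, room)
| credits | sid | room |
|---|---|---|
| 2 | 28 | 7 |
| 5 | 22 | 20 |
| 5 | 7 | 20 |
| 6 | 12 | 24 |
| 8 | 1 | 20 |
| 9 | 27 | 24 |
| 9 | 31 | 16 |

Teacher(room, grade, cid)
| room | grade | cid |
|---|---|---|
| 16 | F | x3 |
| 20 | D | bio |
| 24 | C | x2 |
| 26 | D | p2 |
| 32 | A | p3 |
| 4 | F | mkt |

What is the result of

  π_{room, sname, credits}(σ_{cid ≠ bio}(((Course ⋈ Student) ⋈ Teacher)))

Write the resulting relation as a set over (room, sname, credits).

{(16, Ned, 9), (24, Bo, 6), (24, Bo, 9), (24, Sam, 6), (24, Sam, 9)}

Course ⋈ Student (natural join on room): {(11, 20, Quin, Nova, 5, 22), (11, 20, Quin, Nova, 5, 7), (11, 20, Quin, Nova, 8, 1), (12, 7, Hal, Orion, 2, 28), (13, 24, Bo, Atlas, 6, 12), (13, 24, Bo, Atlas, 9, 27), (16, 24, Sam, Atlas, 6, 12), (16, 24, Sam, Atlas, 9, 27), (19, 16, Ned, Delta, 9, 31), (4, 7, Gus, Orion, 2, 28), (8, 20, Fay, Gamma, 5, 22), (8, 20, Fay, Gamma, 5, 7), (8, 20, Fay, Gamma, 8, 1)}
(Course ⋈ Student) ⋈ Teacher (natural join on room): {(11, 20, Quin, Nova, 5, 22, D, bio), (11, 20, Quin, Nova, 5, 7, D, bio), (11, 20, Quin, Nova, 8, 1, D, bio), (13, 24, Bo, Atlas, 6, 12, C, x2), (13, 24, Bo, Atlas, 9, 27, C, x2), (16, 24, Sam, Atlas, 6, 12, C, x2), (16, 24, Sam, Atlas, 9, 27, C, x2), (19, 16, Ned, Delta, 9, 31, F, x3), (8, 20, Fay, Gamma, 5, 22, D, bio), (8, 20, Fay, Gamma, 5, 7, D, bio), (8, 20, Fay, Gamma, 8, 1, D, bio)}
Selection cid ≠ bio: {(13, 24, Bo, Atlas, 6, 12, C, x2), (13, 24, Bo, Atlas, 9, 27, C, x2), (16, 24, Sam, Atlas, 6, 12, C, x2), (16, 24, Sam, Atlas, 9, 27, C, x2), (19, 16, Ned, Delta, 9, 31, F, x3)}
Projecting to room, sname, credits: {(16, Ned, 9), (24, Bo, 6), (24, Bo, 9), (24, Sam, 6), (24, Sam, 9)}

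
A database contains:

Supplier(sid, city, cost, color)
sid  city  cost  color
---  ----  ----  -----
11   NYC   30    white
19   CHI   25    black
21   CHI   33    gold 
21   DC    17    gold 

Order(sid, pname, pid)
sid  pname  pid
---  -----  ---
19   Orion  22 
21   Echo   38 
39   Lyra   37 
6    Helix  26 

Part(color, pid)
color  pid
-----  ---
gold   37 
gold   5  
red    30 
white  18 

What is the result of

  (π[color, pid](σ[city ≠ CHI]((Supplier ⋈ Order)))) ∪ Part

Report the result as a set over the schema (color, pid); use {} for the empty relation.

{(gold, 37), (gold, 38), (gold, 5), (red, 30), (white, 18)}

Supplier ⋈ Order (natural join on sid): {(19, CHI, 25, black, Orion, 22), (21, CHI, 33, gold, Echo, 38), (21, DC, 17, gold, Echo, 38)}
Selection city ≠ CHI: {(21, DC, 17, gold, Echo, 38)}
π[color, pid]: project onto (color, pid) → {(gold, 38)}
Union: {(gold, 38)} with {(gold, 37), (gold, 5), (red, 30), (white, 18)} → {(gold, 37), (gold, 38), (gold, 5), (red, 30), (white, 18)}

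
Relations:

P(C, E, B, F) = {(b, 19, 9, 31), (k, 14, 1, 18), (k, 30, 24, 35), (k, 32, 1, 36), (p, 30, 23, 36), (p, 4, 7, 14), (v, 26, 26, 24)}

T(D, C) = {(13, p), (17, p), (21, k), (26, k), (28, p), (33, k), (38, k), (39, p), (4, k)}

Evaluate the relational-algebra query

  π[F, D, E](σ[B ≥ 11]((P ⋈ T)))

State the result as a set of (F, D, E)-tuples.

{(35, 21, 30), (35, 26, 30), (35, 33, 30), (35, 38, 30), (35, 4, 30), (36, 13, 30), (36, 17, 30), (36, 28, 30), (36, 39, 30)}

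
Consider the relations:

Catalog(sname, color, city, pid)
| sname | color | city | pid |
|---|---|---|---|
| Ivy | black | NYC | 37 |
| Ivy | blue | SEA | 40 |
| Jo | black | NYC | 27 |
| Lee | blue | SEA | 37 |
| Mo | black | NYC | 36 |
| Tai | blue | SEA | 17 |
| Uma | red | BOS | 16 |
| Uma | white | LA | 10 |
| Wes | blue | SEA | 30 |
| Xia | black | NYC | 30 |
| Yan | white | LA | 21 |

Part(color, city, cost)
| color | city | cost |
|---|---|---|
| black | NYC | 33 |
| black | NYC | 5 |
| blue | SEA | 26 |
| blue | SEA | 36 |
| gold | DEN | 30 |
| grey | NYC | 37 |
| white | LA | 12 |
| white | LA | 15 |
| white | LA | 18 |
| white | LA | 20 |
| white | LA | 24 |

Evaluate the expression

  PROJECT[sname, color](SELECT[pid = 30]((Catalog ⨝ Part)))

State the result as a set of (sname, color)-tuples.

{(Wes, blue), (Xia, black)}

Catalog ⋈ Part (natural join on color, city): {(Ivy, black, NYC, 37, 33), (Ivy, black, NYC, 37, 5), (Ivy, blue, SEA, 40, 26), (Ivy, blue, SEA, 40, 36), (Jo, black, NYC, 27, 33), (Jo, black, NYC, 27, 5), (Lee, blue, SEA, 37, 26), (Lee, blue, SEA, 37, 36), (Mo, black, NYC, 36, 33), (Mo, black, NYC, 36, 5), (Tai, blue, SEA, 17, 26), (Tai, blue, SEA, 17, 36), (Uma, white, LA, 10, 12), (Uma, white, LA, 10, 15), (Uma, white, LA, 10, 18), (Uma, white, LA, 10, 20), (Uma, white, LA, 10, 24), (Wes, blue, SEA, 30, 26), (Wes, blue, SEA, 30, 36), (Xia, black, NYC, 30, 33), (Xia, black, NYC, 30, 5), (Yan, white, LA, 21, 12), (Yan, white, LA, 21, 15), (Yan, white, LA, 21, 18), (Yan, white, LA, 21, 20), (Yan, white, LA, 21, 24)}
Apply σ_{pid = 30}; surviving tuples: {(Wes, blue, SEA, 30, 26), (Wes, blue, SEA, 30, 36), (Xia, black, NYC, 30, 33), (Xia, black, NYC, 30, 5)}
Keep only column(s) sname, color (2 duplicate(s) eliminated): {(Wes, blue), (Xia, black)}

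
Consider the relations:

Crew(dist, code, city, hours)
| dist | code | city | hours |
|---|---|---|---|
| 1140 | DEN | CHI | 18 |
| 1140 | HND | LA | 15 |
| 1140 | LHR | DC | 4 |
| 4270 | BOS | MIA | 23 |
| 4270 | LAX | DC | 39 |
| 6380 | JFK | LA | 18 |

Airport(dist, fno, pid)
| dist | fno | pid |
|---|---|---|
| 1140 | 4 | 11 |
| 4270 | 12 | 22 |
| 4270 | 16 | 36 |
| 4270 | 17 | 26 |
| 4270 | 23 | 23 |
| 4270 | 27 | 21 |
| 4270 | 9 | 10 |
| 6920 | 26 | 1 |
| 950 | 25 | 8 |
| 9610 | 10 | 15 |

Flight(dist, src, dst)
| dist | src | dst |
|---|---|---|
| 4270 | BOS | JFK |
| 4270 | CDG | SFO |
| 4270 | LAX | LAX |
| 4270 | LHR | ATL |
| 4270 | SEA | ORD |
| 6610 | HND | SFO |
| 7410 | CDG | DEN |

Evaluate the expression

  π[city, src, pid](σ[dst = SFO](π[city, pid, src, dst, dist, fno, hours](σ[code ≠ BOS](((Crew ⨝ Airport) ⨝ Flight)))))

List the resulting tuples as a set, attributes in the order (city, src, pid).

{(DC, CDG, 10), (DC, CDG, 21), (DC, CDG, 22), (DC, CDG, 23), (DC, CDG, 26), (DC, CDG, 36)}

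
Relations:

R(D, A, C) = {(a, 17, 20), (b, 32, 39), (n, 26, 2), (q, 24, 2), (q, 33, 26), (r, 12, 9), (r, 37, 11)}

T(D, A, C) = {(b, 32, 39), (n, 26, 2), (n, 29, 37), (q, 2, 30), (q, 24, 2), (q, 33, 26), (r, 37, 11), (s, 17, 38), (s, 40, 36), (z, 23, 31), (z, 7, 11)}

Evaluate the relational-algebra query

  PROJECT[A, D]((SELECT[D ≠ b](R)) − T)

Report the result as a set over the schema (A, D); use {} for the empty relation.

Filtering on D ≠ b leaves {(a, 17, 20), (n, 26, 2), (q, 24, 2), (q, 33, 26), (r, 12, 9), (r, 37, 11)}.
Taking the difference: {(a, 17, 20), (r, 12, 9)}
π[A, D]: project onto (A, D) → {(12, r), (17, a)}

{(12, r), (17, a)}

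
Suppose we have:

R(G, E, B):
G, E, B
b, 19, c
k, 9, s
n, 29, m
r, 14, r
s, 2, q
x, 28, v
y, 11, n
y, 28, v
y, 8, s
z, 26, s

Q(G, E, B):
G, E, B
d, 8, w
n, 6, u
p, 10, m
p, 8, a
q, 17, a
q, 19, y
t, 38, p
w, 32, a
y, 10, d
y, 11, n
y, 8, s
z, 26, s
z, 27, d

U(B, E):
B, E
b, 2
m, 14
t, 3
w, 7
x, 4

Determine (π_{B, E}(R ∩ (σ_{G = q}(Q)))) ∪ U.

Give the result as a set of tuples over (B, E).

{(b, 2), (m, 14), (t, 3), (w, 7), (x, 4)}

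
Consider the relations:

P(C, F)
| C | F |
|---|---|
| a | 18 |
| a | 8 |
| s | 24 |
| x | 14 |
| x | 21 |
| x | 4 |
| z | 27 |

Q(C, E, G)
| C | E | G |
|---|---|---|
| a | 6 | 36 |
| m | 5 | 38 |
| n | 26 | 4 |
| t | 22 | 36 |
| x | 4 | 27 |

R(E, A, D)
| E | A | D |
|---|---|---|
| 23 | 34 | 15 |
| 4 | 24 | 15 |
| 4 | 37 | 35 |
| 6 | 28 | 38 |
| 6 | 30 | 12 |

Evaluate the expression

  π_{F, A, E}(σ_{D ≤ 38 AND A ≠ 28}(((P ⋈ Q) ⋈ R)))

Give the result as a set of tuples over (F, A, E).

{(14, 24, 4), (14, 37, 4), (18, 30, 6), (21, 24, 4), (21, 37, 4), (4, 24, 4), (4, 37, 4), (8, 30, 6)}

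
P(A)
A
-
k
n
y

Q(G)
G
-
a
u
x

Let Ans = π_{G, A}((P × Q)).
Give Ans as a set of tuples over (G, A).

{(a, k), (a, n), (a, y), (u, k), (u, n), (u, y), (x, k), (x, n), (x, y)}

P × Q: Cartesian product, 3·3 = 9 tuples over (A, G).
Projecting to G, A: {(a, k), (a, n), (a, y), (u, k), (u, n), (u, y), (x, k), (x, n), (x, y)}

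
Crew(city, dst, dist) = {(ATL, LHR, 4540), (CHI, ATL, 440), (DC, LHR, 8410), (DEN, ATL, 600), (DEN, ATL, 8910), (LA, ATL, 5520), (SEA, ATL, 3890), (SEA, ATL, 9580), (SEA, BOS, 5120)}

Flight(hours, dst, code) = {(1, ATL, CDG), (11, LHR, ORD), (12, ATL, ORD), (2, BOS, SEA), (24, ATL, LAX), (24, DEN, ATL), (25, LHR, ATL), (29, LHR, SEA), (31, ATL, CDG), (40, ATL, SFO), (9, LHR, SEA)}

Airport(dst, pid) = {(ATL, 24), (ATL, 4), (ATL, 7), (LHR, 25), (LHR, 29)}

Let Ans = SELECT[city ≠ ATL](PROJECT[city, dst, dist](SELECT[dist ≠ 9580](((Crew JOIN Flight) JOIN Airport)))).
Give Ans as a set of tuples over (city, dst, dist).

{(CHI, ATL, 440), (DC, LHR, 8410), (DEN, ATL, 600), (DEN, ATL, 8910), (LA, ATL, 5520), (SEA, ATL, 3890)}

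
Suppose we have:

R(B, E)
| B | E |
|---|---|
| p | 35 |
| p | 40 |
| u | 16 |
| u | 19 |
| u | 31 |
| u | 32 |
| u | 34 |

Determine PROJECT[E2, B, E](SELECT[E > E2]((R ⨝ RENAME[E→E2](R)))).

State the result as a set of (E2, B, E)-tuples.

{(16, u, 19), (16, u, 31), (16, u, 32), (16, u, 34), (19, u, 31), (19, u, 32), (19, u, 34), (31, u, 32), (31, u, 34), (32, u, 34), (35, p, 40)}

ρ[E→E2]: schema becomes (B, E2); tuples unchanged.
Joining R and RENAME[E→E2](R) on B yields {(p, 35, 35), (p, 35, 40), (p, 40, 35), (p, 40, 40), (u, 16, 16), (u, 16, 19), (u, 16, 31), (u, 16, 32), (u, 16, 34), (u, 19, 16), (u, 19, 19), (u, 19, 31), (u, 19, 32), (u, 19, 34), (u, 31, 16), (u, 31, 19), (u, 31, 31), (u, 31, 32), (u, 31, 34), (u, 32, 16), (u, 32, 19), (u, 32, 31), (u, 32, 32), (u, 32, 34), (u, 34, 16), (u, 34, 19), (u, 34, 31), (u, 34, 32), (u, 34, 34)}.
Apply σ_{E > E2}; surviving tuples: {(p, 40, 35), (u, 19, 16), (u, 31, 16), (u, 31, 19), (u, 32, 16), (u, 32, 19), (u, 32, 31), (u, 34, 16), (u, 34, 19), (u, 34, 31), (u, 34, 32)}
π_{E2, B, E} gives {(16, u, 19), (16, u, 31), (16, u, 32), (16, u, 34), (19, u, 31), (19, u, 32), (19, u, 34), (31, u, 32), (31, u, 34), (32, u, 34), (35, p, 40)}.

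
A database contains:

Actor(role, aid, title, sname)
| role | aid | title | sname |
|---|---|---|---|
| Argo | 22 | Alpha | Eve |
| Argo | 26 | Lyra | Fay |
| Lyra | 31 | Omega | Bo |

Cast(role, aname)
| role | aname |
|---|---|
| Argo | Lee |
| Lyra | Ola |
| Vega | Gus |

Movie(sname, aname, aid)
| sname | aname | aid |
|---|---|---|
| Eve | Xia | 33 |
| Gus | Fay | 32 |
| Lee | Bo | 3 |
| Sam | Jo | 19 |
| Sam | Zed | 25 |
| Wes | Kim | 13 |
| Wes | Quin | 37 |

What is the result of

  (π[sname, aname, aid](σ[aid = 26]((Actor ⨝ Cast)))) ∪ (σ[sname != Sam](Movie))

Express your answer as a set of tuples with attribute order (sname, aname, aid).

Actor ⋈ Cast (natural join on role): {(Argo, 22, Alpha, Eve, Lee), (Argo, 26, Lyra, Fay, Lee), (Lyra, 31, Omega, Bo, Ola)}
σ[aid = 26]: keep tuples satisfying aid = 26 → {(Argo, 26, Lyra, Fay, Lee)}
π[sname, aname, aid]: project onto (sname, aname, aid) → {(Fay, Lee, 26)}
σ[sname != Sam]: keep tuples satisfying sname != Sam → {(Eve, Xia, 33), (Gus, Fay, 32), (Lee, Bo, 3), (Wes, Kim, 13), (Wes, Quin, 37)}
Set union of the two operands is {(Eve, Xia, 33), (Fay, Lee, 26), (Gus, Fay, 32), (Lee, Bo, 3), (Wes, Kim, 13), (Wes, Quin, 37)}.

{(Eve, Xia, 33), (Fay, Lee, 26), (Gus, Fay, 32), (Lee, Bo, 3), (Wes, Kim, 13), (Wes, Quin, 37)}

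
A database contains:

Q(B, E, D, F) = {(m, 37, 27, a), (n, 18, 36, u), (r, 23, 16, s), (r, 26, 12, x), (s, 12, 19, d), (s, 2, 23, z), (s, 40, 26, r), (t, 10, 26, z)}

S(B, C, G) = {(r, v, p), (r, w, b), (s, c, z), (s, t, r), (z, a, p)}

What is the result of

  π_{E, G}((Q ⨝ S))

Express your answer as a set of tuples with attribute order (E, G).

Natural join on B: {(r, 23, 16, s, v, p), (r, 23, 16, s, w, b), (r, 26, 12, x, v, p), (r, 26, 12, x, w, b), (s, 12, 19, d, c, z), (s, 12, 19, d, t, r), (s, 2, 23, z, c, z), (s, 2, 23, z, t, r), (s, 40, 26, r, c, z), (s, 40, 26, r, t, r)}
Keep only column(s) E, G: {(12, r), (12, z), (2, r), (2, z), (23, b), (23, p), (26, b), (26, p), (40, r), (40, z)}

{(12, r), (12, z), (2, r), (2, z), (23, b), (23, p), (26, b), (26, p), (40, r), (40, z)}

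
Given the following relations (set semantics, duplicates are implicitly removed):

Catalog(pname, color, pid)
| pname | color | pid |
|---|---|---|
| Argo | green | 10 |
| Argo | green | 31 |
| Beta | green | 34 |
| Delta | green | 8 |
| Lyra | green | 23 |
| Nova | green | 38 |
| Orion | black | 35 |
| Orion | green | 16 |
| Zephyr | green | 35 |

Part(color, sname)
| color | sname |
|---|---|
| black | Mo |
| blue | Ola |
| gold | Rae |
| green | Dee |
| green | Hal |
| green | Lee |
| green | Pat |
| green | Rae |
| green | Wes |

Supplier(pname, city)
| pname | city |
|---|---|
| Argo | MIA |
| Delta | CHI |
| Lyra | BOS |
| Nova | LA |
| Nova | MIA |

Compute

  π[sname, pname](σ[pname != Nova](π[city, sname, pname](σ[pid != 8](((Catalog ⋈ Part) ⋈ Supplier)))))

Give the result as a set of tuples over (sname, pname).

{(Dee, Argo), (Dee, Lyra), (Hal, Argo), (Hal, Lyra), (Lee, Argo), (Lee, Lyra), (Pat, Argo), (Pat, Lyra), (Rae, Argo), (Rae, Lyra), (Wes, Argo), (Wes, Lyra)}

Catalog ⋈ Part (natural join on color): {(Argo, green, 10, Dee), (Argo, green, 10, Hal), (Argo, green, 10, Lee), (Argo, green, 10, Pat), (Argo, green, 10, Rae), (Argo, green, 10, Wes), (Argo, green, 31, Dee), (Argo, green, 31, Hal), (Argo, green, 31, Lee), (Argo, green, 31, Pat), (Argo, green, 31, Rae), (Argo, green, 31, Wes), (Beta, green, 34, Dee), (Beta, green, 34, Hal), (Beta, green, 34, Lee), (Beta, green, 34, Pat), (Beta, green, 34, Rae), (Beta, green, 34, Wes), (Delta, green, 8, Dee), (Delta, green, 8, Hal), (Delta, green, 8, Lee), (Delta, green, 8, Pat), (Delta, green, 8, Rae), (Delta, green, 8, Wes), (Lyra, green, 23, Dee), (Lyra, green, 23, Hal), (Lyra, green, 23, Lee), (Lyra, green, 23, Pat), (Lyra, green, 23, Rae), (Lyra, green, 23, Wes), (Nova, green, 38, Dee), (Nova, green, 38, Hal), (Nova, green, 38, Lee), (Nova, green, 38, Pat), (Nova, green, 38, Rae), (Nova, green, 38, Wes), (Orion, black, 35, Mo), (Orion, green, 16, Dee), (Orion, green, 16, Hal), (Orion, green, 16, Lee), (Orion, green, 16, Pat), (Orion, green, 16, Rae), (Orion, green, 16, Wes), (Zephyr, green, 35, Dee), (Zephyr, green, 35, Hal), (Zephyr, green, 35, Lee), (Zephyr, green, 35, Pat), (Zephyr, green, 35, Rae), (Zephyr, green, 35, Wes)}
(Catalog ⋈ Part) ⋈ Supplier (natural join on pname): {(Argo, green, 10, Dee, MIA), (Argo, green, 10, Hal, MIA), (Argo, green, 10, Lee, MIA), (Argo, green, 10, Pat, MIA), (Argo, green, 10, Rae, MIA), (Argo, green, 10, Wes, MIA), (Argo, green, 31, Dee, MIA), (Argo, green, 31, Hal, MIA), (Argo, green, 31, Lee, MIA), (Argo, green, 31, Pat, MIA), (Argo, green, 31, Rae, MIA), (Argo, green, 31, Wes, MIA), (Delta, green, 8, Dee, CHI), (Delta, green, 8, Hal, CHI), (Delta, green, 8, Lee, CHI), (Delta, green, 8, Pat, CHI), (Delta, green, 8, Rae, CHI), (Delta, green, 8, Wes, CHI), (Lyra, green, 23, Dee, BOS), (Lyra, green, 23, Hal, BOS), (Lyra, green, 23, Lee, BOS), (Lyra, green, 23, Pat, BOS), (Lyra, green, 23, Rae, BOS), (Lyra, green, 23, Wes, BOS), (Nova, green, 38, Dee, LA), (Nova, green, 38, Dee, MIA), (Nova, green, 38, Hal, LA), (Nova, green, 38, Hal, MIA), (Nova, green, 38, Lee, LA), (Nova, green, 38, Lee, MIA), (Nova, green, 38, Pat, LA), (Nova, green, 38, Pat, MIA), (Nova, green, 38, Rae, LA), (Nova, green, 38, Rae, MIA), (Nova, green, 38, Wes, LA), (Nova, green, 38, Wes, MIA)}
Apply σ_{pid != 8}; surviving tuples: {(Argo, green, 10, Dee, MIA), (Argo, green, 10, Hal, MIA), (Argo, green, 10, Lee, MIA), (Argo, green, 10, Pat, MIA), (Argo, green, 10, Rae, MIA), (Argo, green, 10, Wes, MIA), (Argo, green, 31, Dee, MIA), (Argo, green, 31, Hal, MIA), (Argo, green, 31, Lee, MIA), (Argo, green, 31, Pat, MIA), (Argo, green, 31, Rae, MIA), (Argo, green, 31, Wes, MIA), (Lyra, green, 23, Dee, BOS), (Lyra, green, 23, Hal, BOS), (Lyra, green, 23, Lee, BOS), (Lyra, green, 23, Pat, BOS), (Lyra, green, 23, Rae, BOS), (Lyra, green, 23, Wes, BOS), (Nova, green, 38, Dee, LA), (Nova, green, 38, Dee, MIA), (Nova, green, 38, Hal, LA), (Nova, green, 38, Hal, MIA), (Nova, green, 38, Lee, LA), (Nova, green, 38, Lee, MIA), (Nova, green, 38, Pat, LA), (Nova, green, 38, Pat, MIA), (Nova, green, 38, Rae, LA), (Nova, green, 38, Rae, MIA), (Nova, green, 38, Wes, LA), (Nova, green, 38, Wes, MIA)}
Keep only column(s) city, sname, pname (6 duplicate(s) eliminated): {(BOS, Dee, Lyra), (BOS, Hal, Lyra), (BOS, Lee, Lyra), (BOS, Pat, Lyra), (BOS, Rae, Lyra), (BOS, Wes, Lyra), (LA, Dee, Nova), (LA, Hal, Nova), (LA, Lee, Nova), (LA, Pat, Nova), (LA, Rae, Nova), (LA, Wes, Nova), (MIA, Dee, Argo), (MIA, Dee, Nova), (MIA, Hal, Argo), (MIA, Hal, Nova), (MIA, Lee, Argo), (MIA, Lee, Nova), (MIA, Pat, Argo), (MIA, Pat, Nova), (MIA, Rae, Argo), (MIA, Rae, Nova), (MIA, Wes, Argo), (MIA, Wes, Nova)}
Apply σ_{pname != Nova}; surviving tuples: {(BOS, Dee, Lyra), (BOS, Hal, Lyra), (BOS, Lee, Lyra), (BOS, Pat, Lyra), (BOS, Rae, Lyra), (BOS, Wes, Lyra), (MIA, Dee, Argo), (MIA, Hal, Argo), (MIA, Lee, Argo), (MIA, Pat, Argo), (MIA, Rae, Argo), (MIA, Wes, Argo)}
Keep only column(s) sname, pname: {(Dee, Argo), (Dee, Lyra), (Hal, Argo), (Hal, Lyra), (Lee, Argo), (Lee, Lyra), (Pat, Argo), (Pat, Lyra), (Rae, Argo), (Rae, Lyra), (Wes, Argo), (Wes, Lyra)}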